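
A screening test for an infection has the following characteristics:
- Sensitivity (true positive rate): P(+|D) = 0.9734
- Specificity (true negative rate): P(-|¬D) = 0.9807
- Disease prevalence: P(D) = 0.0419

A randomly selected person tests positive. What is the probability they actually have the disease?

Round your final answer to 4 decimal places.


Let D = has disease, + = positive test

Given:
- P(D) = 0.0419 (prevalence)
- P(+|D) = 0.9734 (sensitivity)
- P(-|¬D) = 0.9807 (specificity)
- P(+|¬D) = 0.0193 (false positive rate = 1 - specificity)

Step 1: Find P(+)
P(+) = P(+|D)P(D) + P(+|¬D)P(¬D)
     = 0.9734 × 0.0419 + 0.0193 × 0.9581
     = 0.04078546 + 0.01849133
     = 0.05927679

Step 2: Apply Bayes' theorem for P(D|+)
P(D|+) = P(+|D)P(D) / P(+)
       = 0.04078546 / 0.05927679
       = 0.6881


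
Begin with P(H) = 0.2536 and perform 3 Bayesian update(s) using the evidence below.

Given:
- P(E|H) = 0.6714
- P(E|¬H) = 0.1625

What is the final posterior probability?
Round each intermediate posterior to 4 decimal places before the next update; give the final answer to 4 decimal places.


Sequential Bayesian updating:

Initial prior: P(H) = 0.2536

Update 1:
  P(E) = 0.6714 × 0.2536 + 0.1625 × 0.7464 = 0.17026704 + 0.12129000 = 0.29155704
  P(H|E) = 0.17026704 / 0.29155704 = 0.5840

Update 2:
  P(E) = 0.6714 × 0.5840 + 0.1625 × 0.4160 = 0.39209760 + 0.06760000 = 0.45969760
  P(H|E) = 0.39209760 / 0.45969760 = 0.8529

Update 3:
  P(E) = 0.6714 × 0.8529 + 0.1625 × 0.1471 = 0.57263706 + 0.02390375 = 0.59654081
  P(H|E) = 0.57263706 / 0.59654081 = 0.9599

Final posterior: 0.9599


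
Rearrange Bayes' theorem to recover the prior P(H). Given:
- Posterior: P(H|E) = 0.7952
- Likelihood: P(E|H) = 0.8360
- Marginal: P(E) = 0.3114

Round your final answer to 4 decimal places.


From Bayes' theorem: P(H|E) = P(E|H) × P(H) / P(E)

Rearranging for P(H):
P(H) = P(H|E) × P(E) / P(E|H)
     = 0.7952 × 0.3114 / 0.8360
     = 0.24762528 / 0.8360
     = 0.2962


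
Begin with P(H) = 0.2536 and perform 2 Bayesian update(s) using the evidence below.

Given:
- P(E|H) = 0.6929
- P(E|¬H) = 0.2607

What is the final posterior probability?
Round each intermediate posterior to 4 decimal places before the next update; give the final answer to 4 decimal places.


Sequential Bayesian updating:

Initial prior: P(H) = 0.2536

Update 1:
  P(E) = 0.6929 × 0.2536 + 0.2607 × 0.7464 = 0.17571944 + 0.19458648 = 0.37030592
  P(H|E) = 0.17571944 / 0.37030592 = 0.4745

Update 2:
  P(E) = 0.6929 × 0.4745 + 0.2607 × 0.5255 = 0.32878105 + 0.13699785 = 0.46577890
  P(H|E) = 0.32878105 / 0.46577890 = 0.7059

Final posterior: 0.7059


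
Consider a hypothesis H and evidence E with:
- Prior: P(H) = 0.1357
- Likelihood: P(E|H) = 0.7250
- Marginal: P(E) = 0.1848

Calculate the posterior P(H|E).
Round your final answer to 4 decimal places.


Using Bayes' theorem:

P(H|E) = P(E|H) × P(H) / P(E)
       = 0.7250 × 0.1357 / 0.1848
       = 0.09838250 / 0.1848
       = 0.5324

The evidence strengthens our belief in H.
Prior: 0.1357 → Posterior: 0.5324


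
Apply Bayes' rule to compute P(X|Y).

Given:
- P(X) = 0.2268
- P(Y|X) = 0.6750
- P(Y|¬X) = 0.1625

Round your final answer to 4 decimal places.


Bayes' theorem: P(X|Y) = P(Y|X) × P(X) / P(Y)

Step 1: Calculate P(Y) using law of total probability
P(Y) = P(Y|X)P(X) + P(Y|¬X)P(¬X)
     = 0.6750 × 0.2268 + 0.1625 × 0.7732
     = 0.15309000 + 0.12564500
     = 0.27873500

Step 2: Apply Bayes' theorem
P(X|Y) = P(Y|X) × P(X) / P(Y)
       = 0.15309000 / 0.27873500
       = 0.5492


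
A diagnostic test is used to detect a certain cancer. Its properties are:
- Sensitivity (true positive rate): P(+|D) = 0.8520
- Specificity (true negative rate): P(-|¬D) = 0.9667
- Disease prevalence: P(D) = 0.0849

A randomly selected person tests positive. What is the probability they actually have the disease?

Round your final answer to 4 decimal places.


Let D = has disease, + = positive test

Given:
- P(D) = 0.0849 (prevalence)
- P(+|D) = 0.8520 (sensitivity)
- P(-|¬D) = 0.9667 (specificity)
- P(+|¬D) = 0.0333 (false positive rate = 1 - specificity)

Step 1: Find P(+)
P(+) = P(+|D)P(D) + P(+|¬D)P(¬D)
     = 0.8520 × 0.0849 + 0.0333 × 0.9151
     = 0.07233480 + 0.03047283
     = 0.10280763

Step 2: Apply Bayes' theorem for P(D|+)
P(D|+) = P(+|D)P(D) / P(+)
       = 0.07233480 / 0.10280763
       = 0.7036


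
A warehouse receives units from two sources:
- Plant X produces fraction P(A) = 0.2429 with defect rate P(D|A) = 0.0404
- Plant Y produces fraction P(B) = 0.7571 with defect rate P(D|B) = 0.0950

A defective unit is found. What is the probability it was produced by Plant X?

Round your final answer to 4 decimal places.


Let A = from Plant X, D = defective

Given:
- P(A) = 0.2429, P(B) = 0.7571
- P(D|A) = 0.0404, P(D|B) = 0.0950

Step 1: Find P(D)
P(D) = P(D|A)P(A) + P(D|B)P(B)
     = 0.0404 × 0.2429 + 0.0950 × 0.7571
     = 0.00981316 + 0.07192450
     = 0.08173766

Step 2: Apply Bayes' theorem
P(A|D) = P(D|A)P(A) / P(D)
       = 0.00981316 / 0.08173766
       = 0.1201


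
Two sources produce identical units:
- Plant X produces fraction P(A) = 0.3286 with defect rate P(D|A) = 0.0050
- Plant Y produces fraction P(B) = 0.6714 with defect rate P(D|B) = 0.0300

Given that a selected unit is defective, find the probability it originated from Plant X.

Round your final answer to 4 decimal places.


Let A = from Plant X, D = defective

Given:
- P(A) = 0.3286, P(B) = 0.6714
- P(D|A) = 0.0050, P(D|B) = 0.0300

Step 1: Find P(D)
P(D) = P(D|A)P(A) + P(D|B)P(B)
     = 0.0050 × 0.3286 + 0.0300 × 0.6714
     = 0.00164300 + 0.02014200
     = 0.02178500

Step 2: Apply Bayes' theorem
P(A|D) = P(D|A)P(A) / P(D)
       = 0.00164300 / 0.02178500
       = 0.0754


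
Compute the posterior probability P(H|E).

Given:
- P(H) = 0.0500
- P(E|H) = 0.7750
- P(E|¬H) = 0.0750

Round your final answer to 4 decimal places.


Bayes' theorem: P(H|E) = P(E|H) × P(H) / P(E)

Step 1: Calculate P(E) using law of total probability
P(E) = P(E|H)P(H) + P(E|¬H)P(¬H)
     = 0.7750 × 0.0500 + 0.0750 × 0.9500
     = 0.03875000 + 0.07125000
     = 0.11000000

Step 2: Apply Bayes' theorem
P(H|E) = P(E|H) × P(H) / P(E)
       = 0.03875000 / 0.11000000
       = 0.3523


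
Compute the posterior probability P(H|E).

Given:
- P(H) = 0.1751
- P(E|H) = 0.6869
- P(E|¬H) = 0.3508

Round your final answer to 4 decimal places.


Bayes' theorem: P(H|E) = P(E|H) × P(H) / P(E)

Step 1: Calculate P(E) using law of total probability
P(E) = P(E|H)P(H) + P(E|¬H)P(¬H)
     = 0.6869 × 0.1751 + 0.3508 × 0.8249
     = 0.12027619 + 0.28937492
     = 0.40965111

Step 2: Apply Bayes' theorem
P(H|E) = P(E|H) × P(H) / P(E)
       = 0.12027619 / 0.40965111
       = 0.2936


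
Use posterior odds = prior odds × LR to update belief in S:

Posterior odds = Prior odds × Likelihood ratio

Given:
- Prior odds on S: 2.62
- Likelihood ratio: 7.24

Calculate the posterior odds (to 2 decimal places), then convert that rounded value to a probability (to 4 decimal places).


Step 1: Calculate posterior odds
Posterior odds = Prior odds × LR
               = 2.62 × 7.24
               = 18.97

Step 2: Convert to probability
P(S|E) = Posterior odds / (1 + Posterior odds)
       = 18.97 / (1 + 18.97)
       = 18.97 / 19.97
       = 0.9499

The evidence increased P(S) from 0.7238 to 0.9499.


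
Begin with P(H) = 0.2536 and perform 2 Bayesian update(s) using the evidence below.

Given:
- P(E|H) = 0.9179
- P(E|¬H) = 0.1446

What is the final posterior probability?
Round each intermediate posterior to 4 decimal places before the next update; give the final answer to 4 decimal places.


Sequential Bayesian updating:

Initial prior: P(H) = 0.2536

Update 1:
  P(E) = 0.9179 × 0.2536 + 0.1446 × 0.7464 = 0.23277944 + 0.10792944 = 0.34070888
  P(H|E) = 0.23277944 / 0.34070888 = 0.6832

Update 2:
  P(E) = 0.9179 × 0.6832 + 0.1446 × 0.3168 = 0.62710928 + 0.04580928 = 0.67291856
  P(H|E) = 0.62710928 / 0.67291856 = 0.9319

Final posterior: 0.9319


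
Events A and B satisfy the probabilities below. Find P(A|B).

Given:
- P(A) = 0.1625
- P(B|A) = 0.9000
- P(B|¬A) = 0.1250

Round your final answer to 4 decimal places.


Bayes' theorem: P(A|B) = P(B|A) × P(A) / P(B)

Step 1: Calculate P(B) using law of total probability
P(B) = P(B|A)P(A) + P(B|¬A)P(¬A)
     = 0.9000 × 0.1625 + 0.1250 × 0.8375
     = 0.14625000 + 0.10468750
     = 0.25093750

Step 2: Apply Bayes' theorem
P(A|B) = P(B|A) × P(A) / P(B)
       = 0.14625000 / 0.25093750
       = 0.5828


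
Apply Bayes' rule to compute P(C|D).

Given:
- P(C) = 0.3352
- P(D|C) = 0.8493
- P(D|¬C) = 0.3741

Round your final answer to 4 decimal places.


Bayes' theorem: P(C|D) = P(D|C) × P(C) / P(D)

Step 1: Calculate P(D) using law of total probability
P(D) = P(D|C)P(C) + P(D|¬C)P(¬C)
     = 0.8493 × 0.3352 + 0.3741 × 0.6648
     = 0.28468536 + 0.24870168
     = 0.53338704

Step 2: Apply Bayes' theorem
P(C|D) = P(D|C) × P(C) / P(D)
       = 0.28468536 / 0.53338704
       = 0.5337


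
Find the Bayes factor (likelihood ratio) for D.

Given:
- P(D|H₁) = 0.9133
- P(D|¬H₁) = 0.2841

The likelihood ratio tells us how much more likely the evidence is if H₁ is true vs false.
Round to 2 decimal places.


Likelihood Ratio (LR) = P(D|H₁) / P(D|¬H₁)

LR = 0.9133 / 0.2841
   = 3.21

The evidence is 3.21 times more likely if H₁ is true than if H₁ is false.
LR > 1, so observing D raises the odds in favor of H₁.


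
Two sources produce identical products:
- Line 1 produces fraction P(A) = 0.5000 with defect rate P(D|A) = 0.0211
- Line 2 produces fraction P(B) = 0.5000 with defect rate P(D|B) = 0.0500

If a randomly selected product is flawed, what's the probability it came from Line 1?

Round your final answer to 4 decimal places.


Let A = from Line 1, D = flawed

Given:
- P(A) = 0.5000, P(B) = 0.5000
- P(D|A) = 0.0211, P(D|B) = 0.0500

Step 1: Find P(D)
P(D) = P(D|A)P(A) + P(D|B)P(B)
     = 0.0211 × 0.5000 + 0.0500 × 0.5000
     = 0.01055000 + 0.02500000
     = 0.03555000

Step 2: Apply Bayes' theorem
P(A|D) = P(D|A)P(A) / P(D)
       = 0.01055000 / 0.03555000
       = 0.2968


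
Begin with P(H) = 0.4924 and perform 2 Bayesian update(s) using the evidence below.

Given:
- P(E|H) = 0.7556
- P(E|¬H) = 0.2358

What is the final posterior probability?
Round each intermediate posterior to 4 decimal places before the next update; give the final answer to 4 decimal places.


Sequential Bayesian updating:

Initial prior: P(H) = 0.4924

Update 1:
  P(E) = 0.7556 × 0.4924 + 0.2358 × 0.5076 = 0.37205744 + 0.11969208 = 0.49174952
  P(H|E) = 0.37205744 / 0.49174952 = 0.7566

Update 2:
  P(E) = 0.7556 × 0.7566 + 0.2358 × 0.2434 = 0.57168696 + 0.05739372 = 0.62908068
  P(H|E) = 0.57168696 / 0.62908068 = 0.9088

Final posterior: 0.9088


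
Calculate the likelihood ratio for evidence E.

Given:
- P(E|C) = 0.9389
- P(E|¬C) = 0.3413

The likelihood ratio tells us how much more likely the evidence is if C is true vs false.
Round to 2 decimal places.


Likelihood Ratio (LR) = P(E|C) / P(E|¬C)

LR = 0.9389 / 0.3413
   = 2.75

The evidence is 2.75 times more likely if C is true than if C is false.
Since LR > 1, the evidence supports C over ¬C.


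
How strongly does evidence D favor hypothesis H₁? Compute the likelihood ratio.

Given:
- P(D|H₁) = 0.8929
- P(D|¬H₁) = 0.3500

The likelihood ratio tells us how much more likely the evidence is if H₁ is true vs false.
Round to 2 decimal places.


Likelihood Ratio (LR) = P(D|H₁) / P(D|¬H₁)

LR = 0.8929 / 0.3500
   = 2.55

The evidence is 2.55 times more likely if H₁ is true than if H₁ is false.
Since LR > 1, the evidence supports H₁ over ¬H₁.


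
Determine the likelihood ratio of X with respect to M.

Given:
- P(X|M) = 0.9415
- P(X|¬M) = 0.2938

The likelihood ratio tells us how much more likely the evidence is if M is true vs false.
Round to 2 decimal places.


Likelihood Ratio (LR) = P(X|M) / P(X|¬M)

LR = 0.9415 / 0.2938
   = 3.20

The evidence is 3.20 times more likely if M is true than if M is false.
Since LR > 1, the evidence supports M over ¬M.


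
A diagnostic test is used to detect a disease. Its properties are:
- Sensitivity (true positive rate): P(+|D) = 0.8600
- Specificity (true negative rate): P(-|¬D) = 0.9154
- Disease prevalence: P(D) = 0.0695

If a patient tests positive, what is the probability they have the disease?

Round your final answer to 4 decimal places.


Let D = has disease, + = positive test

Given:
- P(D) = 0.0695 (prevalence)
- P(+|D) = 0.8600 (sensitivity)
- P(-|¬D) = 0.9154 (specificity)
- P(+|¬D) = 0.0846 (false positive rate = 1 - specificity)

Step 1: Find P(+)
P(+) = P(+|D)P(D) + P(+|¬D)P(¬D)
     = 0.8600 × 0.0695 + 0.0846 × 0.9305
     = 0.05977000 + 0.07872030
     = 0.13849030

Step 2: Apply Bayes' theorem for P(D|+)
P(D|+) = P(+|D)P(D) / P(+)
       = 0.05977000 / 0.13849030
       = 0.4316


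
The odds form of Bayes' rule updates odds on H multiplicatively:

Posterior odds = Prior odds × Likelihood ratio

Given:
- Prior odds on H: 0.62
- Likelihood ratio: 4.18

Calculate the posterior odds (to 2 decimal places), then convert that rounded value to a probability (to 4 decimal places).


Step 1: Calculate posterior odds
Posterior odds = Prior odds × LR
               = 0.62 × 4.18
               = 2.59

Step 2: Convert to probability
P(H|E) = Posterior odds / (1 + Posterior odds)
       = 2.59 / (1 + 2.59)
       = 2.59 / 3.59
       = 0.7214

The evidence increased P(H) from 0.3827 to 0.7214.


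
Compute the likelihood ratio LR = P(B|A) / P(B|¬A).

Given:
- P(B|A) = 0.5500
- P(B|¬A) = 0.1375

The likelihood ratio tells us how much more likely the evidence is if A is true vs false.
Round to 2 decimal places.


Likelihood Ratio (LR) = P(B|A) / P(B|¬A)

LR = 0.5500 / 0.1375
   = 4.00

The evidence is 4.00 times more likely if A is true than if A is false.
Because LR exceeds 1, B is evidence for A.


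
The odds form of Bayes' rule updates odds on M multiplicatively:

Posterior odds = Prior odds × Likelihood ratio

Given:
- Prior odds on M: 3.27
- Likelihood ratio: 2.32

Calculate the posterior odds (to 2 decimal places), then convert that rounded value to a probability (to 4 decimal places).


Step 1: Calculate posterior odds
Posterior odds = Prior odds × LR
               = 3.27 × 2.32
               = 7.59

Step 2: Convert to probability
P(M|E) = Posterior odds / (1 + Posterior odds)
       = 7.59 / (1 + 7.59)
       = 7.59 / 8.59
       = 0.8836

The evidence increased P(M) from 0.7658 to 0.8836.


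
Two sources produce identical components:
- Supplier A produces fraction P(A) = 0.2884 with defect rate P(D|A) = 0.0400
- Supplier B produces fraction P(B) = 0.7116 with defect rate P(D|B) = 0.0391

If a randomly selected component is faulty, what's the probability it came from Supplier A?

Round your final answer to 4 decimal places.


Let A = from Supplier A, D = faulty

Given:
- P(A) = 0.2884, P(B) = 0.7116
- P(D|A) = 0.0400, P(D|B) = 0.0391

Step 1: Find P(D)
P(D) = P(D|A)P(A) + P(D|B)P(B)
     = 0.0400 × 0.2884 + 0.0391 × 0.7116
     = 0.01153600 + 0.02782356
     = 0.03935956

Step 2: Apply Bayes' theorem
P(A|D) = P(D|A)P(A) / P(D)
       = 0.01153600 / 0.03935956
       = 0.2931


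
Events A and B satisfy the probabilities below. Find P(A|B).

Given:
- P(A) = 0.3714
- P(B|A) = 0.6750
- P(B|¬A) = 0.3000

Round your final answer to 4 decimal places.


Bayes' theorem: P(A|B) = P(B|A) × P(A) / P(B)

Step 1: Calculate P(B) using law of total probability
P(B) = P(B|A)P(A) + P(B|¬A)P(¬A)
     = 0.6750 × 0.3714 + 0.3000 × 0.6286
     = 0.25069500 + 0.18858000
     = 0.43927500

Step 2: Apply Bayes' theorem
P(A|B) = P(B|A) × P(A) / P(B)
       = 0.25069500 / 0.43927500
       = 0.5707


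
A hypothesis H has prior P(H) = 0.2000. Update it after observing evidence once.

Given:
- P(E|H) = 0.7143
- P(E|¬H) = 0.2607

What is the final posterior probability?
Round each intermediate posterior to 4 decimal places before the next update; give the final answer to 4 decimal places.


Sequential Bayesian updating:

Initial prior: P(H) = 0.2000

Update 1:
  P(E) = 0.7143 × 0.2000 + 0.2607 × 0.8000 = 0.14286000 + 0.20856000 = 0.35142000
  P(H|E) = 0.14286000 / 0.35142000 = 0.4065

Final posterior: 0.4065


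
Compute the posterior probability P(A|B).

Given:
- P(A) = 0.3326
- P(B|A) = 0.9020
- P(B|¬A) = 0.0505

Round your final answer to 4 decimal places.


Bayes' theorem: P(A|B) = P(B|A) × P(A) / P(B)

Step 1: Calculate P(B) using law of total probability
P(B) = P(B|A)P(A) + P(B|¬A)P(¬A)
     = 0.9020 × 0.3326 + 0.0505 × 0.6674
     = 0.30000520 + 0.03370370
     = 0.33370890

Step 2: Apply Bayes' theorem
P(A|B) = P(B|A) × P(A) / P(B)
       = 0.30000520 / 0.33370890
       = 0.8990


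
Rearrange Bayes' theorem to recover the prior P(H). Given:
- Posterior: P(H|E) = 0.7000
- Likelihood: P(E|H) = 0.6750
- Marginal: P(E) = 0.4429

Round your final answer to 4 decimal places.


From Bayes' theorem: P(H|E) = P(E|H) × P(H) / P(E)

Rearranging for P(H):
P(H) = P(H|E) × P(E) / P(E|H)
     = 0.7000 × 0.4429 / 0.6750
     = 0.31003000 / 0.6750
     = 0.4593


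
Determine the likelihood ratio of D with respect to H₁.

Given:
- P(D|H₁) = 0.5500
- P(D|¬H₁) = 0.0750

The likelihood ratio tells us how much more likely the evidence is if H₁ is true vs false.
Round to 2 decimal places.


Likelihood Ratio (LR) = P(D|H₁) / P(D|¬H₁)

LR = 0.5500 / 0.0750
   = 7.33

The evidence is 7.33 times more likely if H₁ is true than if H₁ is false.
Since LR > 1, the evidence supports H₁ over ¬H₁.


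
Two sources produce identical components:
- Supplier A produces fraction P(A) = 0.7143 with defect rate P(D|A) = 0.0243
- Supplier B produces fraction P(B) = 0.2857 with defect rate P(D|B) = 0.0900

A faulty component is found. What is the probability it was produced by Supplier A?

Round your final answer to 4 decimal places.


Let A = from Supplier A, D = faulty

Given:
- P(A) = 0.7143, P(B) = 0.2857
- P(D|A) = 0.0243, P(D|B) = 0.0900

Step 1: Find P(D)
P(D) = P(D|A)P(A) + P(D|B)P(B)
     = 0.0243 × 0.7143 + 0.0900 × 0.2857
     = 0.01735749 + 0.02571300
     = 0.04307049

Step 2: Apply Bayes' theorem
P(A|D) = P(D|A)P(A) / P(D)
       = 0.01735749 / 0.04307049
       = 0.4030


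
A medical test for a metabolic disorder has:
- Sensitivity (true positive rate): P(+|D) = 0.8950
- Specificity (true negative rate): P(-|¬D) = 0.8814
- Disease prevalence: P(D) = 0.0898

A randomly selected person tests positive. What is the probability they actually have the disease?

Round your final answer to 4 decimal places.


Let D = has disease, + = positive test

Given:
- P(D) = 0.0898 (prevalence)
- P(+|D) = 0.8950 (sensitivity)
- P(-|¬D) = 0.8814 (specificity)
- P(+|¬D) = 0.1186 (false positive rate = 1 - specificity)

Step 1: Find P(+)
P(+) = P(+|D)P(D) + P(+|¬D)P(¬D)
     = 0.8950 × 0.0898 + 0.1186 × 0.9102
     = 0.08037100 + 0.10794972
     = 0.18832072

Step 2: Apply Bayes' theorem for P(D|+)
P(D|+) = P(+|D)P(D) / P(+)
       = 0.08037100 / 0.18832072
       = 0.4268


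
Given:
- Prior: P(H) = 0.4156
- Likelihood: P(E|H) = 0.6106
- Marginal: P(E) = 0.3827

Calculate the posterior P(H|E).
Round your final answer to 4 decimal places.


Using Bayes' theorem:

P(H|E) = P(E|H) × P(H) / P(E)
       = 0.6106 × 0.4156 / 0.3827
       = 0.25376536 / 0.3827
       = 0.6631

The evidence strengthens our belief in H.
Prior: 0.4156 → Posterior: 0.6631


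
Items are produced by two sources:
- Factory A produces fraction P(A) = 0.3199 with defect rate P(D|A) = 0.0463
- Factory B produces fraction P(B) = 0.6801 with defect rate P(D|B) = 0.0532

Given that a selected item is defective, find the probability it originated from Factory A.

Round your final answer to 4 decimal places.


Let A = from Factory A, D = defective

Given:
- P(A) = 0.3199, P(B) = 0.6801
- P(D|A) = 0.0463, P(D|B) = 0.0532

Step 1: Find P(D)
P(D) = P(D|A)P(A) + P(D|B)P(B)
     = 0.0463 × 0.3199 + 0.0532 × 0.6801
     = 0.01481137 + 0.03618132
     = 0.05099269

Step 2: Apply Bayes' theorem
P(A|D) = P(D|A)P(A) / P(D)
       = 0.01481137 / 0.05099269
       = 0.2905


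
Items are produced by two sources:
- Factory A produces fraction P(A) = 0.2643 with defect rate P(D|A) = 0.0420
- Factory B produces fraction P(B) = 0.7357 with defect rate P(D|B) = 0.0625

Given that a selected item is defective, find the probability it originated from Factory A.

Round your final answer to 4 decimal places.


Let A = from Factory A, D = defective

Given:
- P(A) = 0.2643, P(B) = 0.7357
- P(D|A) = 0.0420, P(D|B) = 0.0625

Step 1: Find P(D)
P(D) = P(D|A)P(A) + P(D|B)P(B)
     = 0.0420 × 0.2643 + 0.0625 × 0.7357
     = 0.01110060 + 0.04598125
     = 0.05708185

Step 2: Apply Bayes' theorem
P(A|D) = P(D|A)P(A) / P(D)
       = 0.01110060 / 0.05708185
       = 0.1945


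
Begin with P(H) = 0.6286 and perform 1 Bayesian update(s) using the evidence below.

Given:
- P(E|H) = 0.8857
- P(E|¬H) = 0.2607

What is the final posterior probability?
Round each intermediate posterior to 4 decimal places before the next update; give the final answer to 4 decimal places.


Sequential Bayesian updating:

Initial prior: P(H) = 0.6286

Update 1:
  P(E) = 0.8857 × 0.6286 + 0.2607 × 0.3714 = 0.55675102 + 0.09682398 = 0.65357500
  P(H|E) = 0.55675102 / 0.65357500 = 0.8519

Final posterior: 0.8519


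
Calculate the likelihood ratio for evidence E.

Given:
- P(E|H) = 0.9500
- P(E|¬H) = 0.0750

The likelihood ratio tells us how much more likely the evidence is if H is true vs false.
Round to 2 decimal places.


Likelihood Ratio (LR) = P(E|H) / P(E|¬H)

LR = 0.9500 / 0.0750
   = 12.67

The evidence is 12.67 times more likely if H is true than if H is false.
Because LR exceeds 1, E is evidence for H.


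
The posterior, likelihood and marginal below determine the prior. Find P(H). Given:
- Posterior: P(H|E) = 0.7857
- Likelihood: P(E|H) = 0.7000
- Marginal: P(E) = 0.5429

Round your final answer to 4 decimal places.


From Bayes' theorem: P(H|E) = P(E|H) × P(H) / P(E)

Rearranging for P(H):
P(H) = P(H|E) × P(E) / P(E|H)
     = 0.7857 × 0.5429 / 0.7000
     = 0.42655653 / 0.7000
     = 0.6094


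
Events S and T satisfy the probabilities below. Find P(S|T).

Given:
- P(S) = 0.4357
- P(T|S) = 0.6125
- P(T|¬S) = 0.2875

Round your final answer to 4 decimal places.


Bayes' theorem: P(S|T) = P(T|S) × P(S) / P(T)

Step 1: Calculate P(T) using law of total probability
P(T) = P(T|S)P(S) + P(T|¬S)P(¬S)
     = 0.6125 × 0.4357 + 0.2875 × 0.5643
     = 0.26686625 + 0.16223625
     = 0.42910250

Step 2: Apply Bayes' theorem
P(S|T) = P(T|S) × P(S) / P(T)
       = 0.26686625 / 0.42910250
       = 0.6219


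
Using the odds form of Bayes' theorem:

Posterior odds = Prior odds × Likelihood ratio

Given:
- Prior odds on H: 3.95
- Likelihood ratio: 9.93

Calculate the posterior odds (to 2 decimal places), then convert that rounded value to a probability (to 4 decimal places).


Step 1: Calculate posterior odds
Posterior odds = Prior odds × LR
               = 3.95 × 9.93
               = 39.22

Step 2: Convert to probability
P(H|E) = Posterior odds / (1 + Posterior odds)
       = 39.22 / (1 + 39.22)
       = 39.22 / 40.22
       = 0.9751

The evidence increased P(H) from 0.7980 to 0.9751.


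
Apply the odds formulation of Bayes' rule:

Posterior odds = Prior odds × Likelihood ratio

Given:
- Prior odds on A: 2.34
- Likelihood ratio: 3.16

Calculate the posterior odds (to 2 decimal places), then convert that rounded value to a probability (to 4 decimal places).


Step 1: Calculate posterior odds
Posterior odds = Prior odds × LR
               = 2.34 × 3.16
               = 7.39

Step 2: Convert to probability
P(A|E) = Posterior odds / (1 + Posterior odds)
       = 7.39 / (1 + 7.39)
       = 7.39 / 8.39
       = 0.8808

The evidence increased P(A) from 0.7006 to 0.8808.


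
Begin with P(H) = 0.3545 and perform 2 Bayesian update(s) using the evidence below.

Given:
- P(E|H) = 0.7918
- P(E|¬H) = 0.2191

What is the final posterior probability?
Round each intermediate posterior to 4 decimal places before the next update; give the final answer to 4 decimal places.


Sequential Bayesian updating:

Initial prior: P(H) = 0.3545

Update 1:
  P(E) = 0.7918 × 0.3545 + 0.2191 × 0.6455 = 0.28069310 + 0.14142905 = 0.42212215
  P(H|E) = 0.28069310 / 0.42212215 = 0.6650

Update 2:
  P(E) = 0.7918 × 0.6650 + 0.2191 × 0.3350 = 0.52654700 + 0.07339850 = 0.59994550
  P(H|E) = 0.52654700 / 0.59994550 = 0.8777

Final posterior: 0.8777


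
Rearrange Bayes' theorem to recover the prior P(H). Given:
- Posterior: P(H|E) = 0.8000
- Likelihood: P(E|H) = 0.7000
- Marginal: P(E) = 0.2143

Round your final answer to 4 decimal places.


From Bayes' theorem: P(H|E) = P(E|H) × P(H) / P(E)

Rearranging for P(H):
P(H) = P(H|E) × P(E) / P(E|H)
     = 0.8000 × 0.2143 / 0.7000
     = 0.17144000 / 0.7000
     = 0.2449


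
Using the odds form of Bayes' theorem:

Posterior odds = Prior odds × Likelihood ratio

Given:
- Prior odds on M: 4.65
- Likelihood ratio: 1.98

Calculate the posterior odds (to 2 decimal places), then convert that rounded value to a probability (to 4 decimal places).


Step 1: Calculate posterior odds
Posterior odds = Prior odds × LR
               = 4.65 × 1.98
               = 9.21

Step 2: Convert to probability
P(M|E) = Posterior odds / (1 + Posterior odds)
       = 9.21 / (1 + 9.21)
       = 9.21 / 10.21
       = 0.9021

The evidence increased P(M) from 0.8230 to 0.9021.


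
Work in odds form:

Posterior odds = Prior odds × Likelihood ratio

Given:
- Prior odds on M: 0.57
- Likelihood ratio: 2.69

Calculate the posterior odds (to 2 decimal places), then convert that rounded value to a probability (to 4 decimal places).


Step 1: Calculate posterior odds
Posterior odds = Prior odds × LR
               = 0.57 × 2.69
               = 1.53

Step 2: Convert to probability
P(M|E) = Posterior odds / (1 + Posterior odds)
       = 1.53 / (1 + 1.53)
       = 1.53 / 2.53
       = 0.6047

The evidence increased P(M) from 0.3631 to 0.6047.


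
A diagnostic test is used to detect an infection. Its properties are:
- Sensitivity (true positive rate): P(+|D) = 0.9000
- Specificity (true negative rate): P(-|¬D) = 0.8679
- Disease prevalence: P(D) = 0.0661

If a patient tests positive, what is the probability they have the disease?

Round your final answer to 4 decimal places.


Let D = has disease, + = positive test

Given:
- P(D) = 0.0661 (prevalence)
- P(+|D) = 0.9000 (sensitivity)
- P(-|¬D) = 0.8679 (specificity)
- P(+|¬D) = 0.1321 (false positive rate = 1 - specificity)

Step 1: Find P(+)
P(+) = P(+|D)P(D) + P(+|¬D)P(¬D)
     = 0.9000 × 0.0661 + 0.1321 × 0.9339
     = 0.05949000 + 0.12336819
     = 0.18285819

Step 2: Apply Bayes' theorem for P(D|+)
P(D|+) = P(+|D)P(D) / P(+)
       = 0.05949000 / 0.18285819
       = 0.3253


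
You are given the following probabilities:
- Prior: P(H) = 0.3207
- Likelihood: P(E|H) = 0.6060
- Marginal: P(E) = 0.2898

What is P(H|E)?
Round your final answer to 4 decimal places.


Using Bayes' theorem:

P(H|E) = P(E|H) × P(H) / P(E)
       = 0.6060 × 0.3207 / 0.2898
       = 0.19434420 / 0.2898
       = 0.6706

The evidence strengthens our belief in H.
Prior: 0.3207 → Posterior: 0.6706


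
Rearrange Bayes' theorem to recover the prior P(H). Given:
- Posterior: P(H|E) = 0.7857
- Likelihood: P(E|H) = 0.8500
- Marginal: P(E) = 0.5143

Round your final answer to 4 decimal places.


From Bayes' theorem: P(H|E) = P(E|H) × P(H) / P(E)

Rearranging for P(H):
P(H) = P(H|E) × P(E) / P(E|H)
     = 0.7857 × 0.5143 / 0.8500
     = 0.40408551 / 0.8500
     = 0.4754


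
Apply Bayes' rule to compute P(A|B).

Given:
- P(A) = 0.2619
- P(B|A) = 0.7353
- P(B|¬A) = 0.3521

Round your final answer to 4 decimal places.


Bayes' theorem: P(A|B) = P(B|A) × P(A) / P(B)

Step 1: Calculate P(B) using law of total probability
P(B) = P(B|A)P(A) + P(B|¬A)P(¬A)
     = 0.7353 × 0.2619 + 0.3521 × 0.7381
     = 0.19257507 + 0.25988501
     = 0.45246008

Step 2: Apply Bayes' theorem
P(A|B) = P(B|A) × P(A) / P(B)
       = 0.19257507 / 0.45246008
       = 0.4256


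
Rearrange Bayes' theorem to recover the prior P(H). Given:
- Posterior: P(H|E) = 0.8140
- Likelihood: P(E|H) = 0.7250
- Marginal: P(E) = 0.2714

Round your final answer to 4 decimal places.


From Bayes' theorem: P(H|E) = P(E|H) × P(H) / P(E)

Rearranging for P(H):
P(H) = P(H|E) × P(E) / P(E|H)
     = 0.8140 × 0.2714 / 0.7250
     = 0.22091960 / 0.7250
     = 0.3047


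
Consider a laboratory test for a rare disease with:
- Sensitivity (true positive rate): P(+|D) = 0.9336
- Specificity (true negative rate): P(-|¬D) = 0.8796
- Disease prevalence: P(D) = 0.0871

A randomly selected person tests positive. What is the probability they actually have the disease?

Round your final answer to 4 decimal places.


Let D = has disease, + = positive test

Given:
- P(D) = 0.0871 (prevalence)
- P(+|D) = 0.9336 (sensitivity)
- P(-|¬D) = 0.8796 (specificity)
- P(+|¬D) = 0.1204 (false positive rate = 1 - specificity)

Step 1: Find P(+)
P(+) = P(+|D)P(D) + P(+|¬D)P(¬D)
     = 0.9336 × 0.0871 + 0.1204 × 0.9129
     = 0.08131656 + 0.10991316
     = 0.19122972

Step 2: Apply Bayes' theorem for P(D|+)
P(D|+) = P(+|D)P(D) / P(+)
       = 0.08131656 / 0.19122972
       = 0.4252


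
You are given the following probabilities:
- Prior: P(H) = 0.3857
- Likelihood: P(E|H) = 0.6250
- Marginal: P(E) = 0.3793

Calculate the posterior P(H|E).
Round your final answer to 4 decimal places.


Using Bayes' theorem:

P(H|E) = P(E|H) × P(H) / P(E)
       = 0.6250 × 0.3857 / 0.3793
       = 0.24106250 / 0.3793
       = 0.6355

The evidence strengthens our belief in H.
Prior: 0.3857 → Posterior: 0.6355


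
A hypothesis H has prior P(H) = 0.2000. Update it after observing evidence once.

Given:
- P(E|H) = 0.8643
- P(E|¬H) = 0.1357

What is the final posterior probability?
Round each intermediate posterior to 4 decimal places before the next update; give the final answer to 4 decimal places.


Sequential Bayesian updating:

Initial prior: P(H) = 0.2000

Update 1:
  P(E) = 0.8643 × 0.2000 + 0.1357 × 0.8000 = 0.17286000 + 0.10856000 = 0.28142000
  P(H|E) = 0.17286000 / 0.28142000 = 0.6142

Final posterior: 0.6142


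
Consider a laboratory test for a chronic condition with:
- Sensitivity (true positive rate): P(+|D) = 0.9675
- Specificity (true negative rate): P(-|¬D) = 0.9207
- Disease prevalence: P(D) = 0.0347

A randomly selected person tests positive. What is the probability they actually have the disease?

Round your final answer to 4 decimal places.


Let D = has disease, + = positive test

Given:
- P(D) = 0.0347 (prevalence)
- P(+|D) = 0.9675 (sensitivity)
- P(-|¬D) = 0.9207 (specificity)
- P(+|¬D) = 0.0793 (false positive rate = 1 - specificity)

Step 1: Find P(+)
P(+) = P(+|D)P(D) + P(+|¬D)P(¬D)
     = 0.9675 × 0.0347 + 0.0793 × 0.9653
     = 0.03357225 + 0.07654829
     = 0.11012054

Step 2: Apply Bayes' theorem for P(D|+)
P(D|+) = P(+|D)P(D) / P(+)
       = 0.03357225 / 0.11012054
       = 0.3049


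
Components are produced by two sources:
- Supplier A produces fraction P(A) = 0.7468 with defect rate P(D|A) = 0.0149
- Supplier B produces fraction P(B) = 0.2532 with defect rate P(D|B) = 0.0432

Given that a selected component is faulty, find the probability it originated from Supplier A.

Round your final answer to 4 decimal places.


Let A = from Supplier A, D = faulty

Given:
- P(A) = 0.7468, P(B) = 0.2532
- P(D|A) = 0.0149, P(D|B) = 0.0432

Step 1: Find P(D)
P(D) = P(D|A)P(A) + P(D|B)P(B)
     = 0.0149 × 0.7468 + 0.0432 × 0.2532
     = 0.01112732 + 0.01093824
     = 0.02206556

Step 2: Apply Bayes' theorem
P(A|D) = P(D|A)P(A) / P(D)
       = 0.01112732 / 0.02206556
       = 0.5043


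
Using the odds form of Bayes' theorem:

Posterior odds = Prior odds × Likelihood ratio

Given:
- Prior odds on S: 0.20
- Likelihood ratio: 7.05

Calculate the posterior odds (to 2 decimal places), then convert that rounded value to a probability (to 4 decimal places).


Step 1: Calculate posterior odds
Posterior odds = Prior odds × LR
               = 0.20 × 7.05
               = 1.41

Step 2: Convert to probability
P(S|E) = Posterior odds / (1 + Posterior odds)
       = 1.41 / (1 + 1.41)
       = 1.41 / 2.41
       = 0.5851

The evidence increased P(S) from 0.1667 to 0.5851.


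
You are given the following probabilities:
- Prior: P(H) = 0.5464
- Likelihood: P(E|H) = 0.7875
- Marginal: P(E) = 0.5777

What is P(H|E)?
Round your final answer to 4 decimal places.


Using Bayes' theorem:

P(H|E) = P(E|H) × P(H) / P(E)
       = 0.7875 × 0.5464 / 0.5777
       = 0.43029000 / 0.5777
       = 0.7448

The evidence strengthens our belief in H.
Prior: 0.5464 → Posterior: 0.7448


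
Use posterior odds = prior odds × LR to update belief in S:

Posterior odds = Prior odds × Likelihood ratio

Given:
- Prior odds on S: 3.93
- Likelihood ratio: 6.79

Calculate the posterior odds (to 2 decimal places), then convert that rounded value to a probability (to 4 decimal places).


Step 1: Calculate posterior odds
Posterior odds = Prior odds × LR
               = 3.93 × 6.79
               = 26.68

Step 2: Convert to probability
P(S|E) = Posterior odds / (1 + Posterior odds)
       = 26.68 / (1 + 26.68)
       = 26.68 / 27.68
       = 0.9639

The evidence increased P(S) from 0.7972 to 0.9639.


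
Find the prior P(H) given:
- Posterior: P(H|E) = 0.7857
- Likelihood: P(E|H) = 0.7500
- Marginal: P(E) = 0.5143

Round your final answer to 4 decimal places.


From Bayes' theorem: P(H|E) = P(E|H) × P(H) / P(E)

Rearranging for P(H):
P(H) = P(H|E) × P(E) / P(E|H)
     = 0.7857 × 0.5143 / 0.7500
     = 0.40408551 / 0.7500
     = 0.5388


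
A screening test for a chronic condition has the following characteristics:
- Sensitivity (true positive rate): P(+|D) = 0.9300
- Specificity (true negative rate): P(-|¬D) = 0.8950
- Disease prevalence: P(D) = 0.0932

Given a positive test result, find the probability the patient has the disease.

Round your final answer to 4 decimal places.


Let D = has disease, + = positive test

Given:
- P(D) = 0.0932 (prevalence)
- P(+|D) = 0.9300 (sensitivity)
- P(-|¬D) = 0.8950 (specificity)
- P(+|¬D) = 0.1050 (false positive rate = 1 - specificity)

Step 1: Find P(+)
P(+) = P(+|D)P(D) + P(+|¬D)P(¬D)
     = 0.9300 × 0.0932 + 0.1050 × 0.9068
     = 0.08667600 + 0.09521400
     = 0.18189000

Step 2: Apply Bayes' theorem for P(D|+)
P(D|+) = P(+|D)P(D) / P(+)
       = 0.08667600 / 0.18189000
       = 0.4765


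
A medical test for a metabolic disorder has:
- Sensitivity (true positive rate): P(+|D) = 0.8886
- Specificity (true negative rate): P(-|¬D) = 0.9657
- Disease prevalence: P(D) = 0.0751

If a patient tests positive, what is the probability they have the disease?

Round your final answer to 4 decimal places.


Let D = has disease, + = positive test

Given:
- P(D) = 0.0751 (prevalence)
- P(+|D) = 0.8886 (sensitivity)
- P(-|¬D) = 0.9657 (specificity)
- P(+|¬D) = 0.0343 (false positive rate = 1 - specificity)

Step 1: Find P(+)
P(+) = P(+|D)P(D) + P(+|¬D)P(¬D)
     = 0.8886 × 0.0751 + 0.0343 × 0.9249
     = 0.06673386 + 0.03172407
     = 0.09845793

Step 2: Apply Bayes' theorem for P(D|+)
P(D|+) = P(+|D)P(D) / P(+)
       = 0.06673386 / 0.09845793
       = 0.6778


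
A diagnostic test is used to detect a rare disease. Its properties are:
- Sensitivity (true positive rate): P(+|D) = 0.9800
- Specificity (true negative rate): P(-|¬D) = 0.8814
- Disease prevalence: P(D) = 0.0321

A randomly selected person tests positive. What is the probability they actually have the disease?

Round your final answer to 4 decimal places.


Let D = has disease, + = positive test

Given:
- P(D) = 0.0321 (prevalence)
- P(+|D) = 0.9800 (sensitivity)
- P(-|¬D) = 0.8814 (specificity)
- P(+|¬D) = 0.1186 (false positive rate = 1 - specificity)

Step 1: Find P(+)
P(+) = P(+|D)P(D) + P(+|¬D)P(¬D)
     = 0.9800 × 0.0321 + 0.1186 × 0.9679
     = 0.03145800 + 0.11479294
     = 0.14625094

Step 2: Apply Bayes' theorem for P(D|+)
P(D|+) = P(+|D)P(D) / P(+)
       = 0.03145800 / 0.14625094
       = 0.2151


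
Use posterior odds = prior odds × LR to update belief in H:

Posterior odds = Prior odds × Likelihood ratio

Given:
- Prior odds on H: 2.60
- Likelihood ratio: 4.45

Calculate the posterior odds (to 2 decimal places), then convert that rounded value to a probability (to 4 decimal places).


Step 1: Calculate posterior odds
Posterior odds = Prior odds × LR
               = 2.60 × 4.45
               = 11.57

Step 2: Convert to probability
P(H|E) = Posterior odds / (1 + Posterior odds)
       = 11.57 / (1 + 11.57)
       = 11.57 / 12.57
       = 0.9204

The evidence increased P(H) from 0.7222 to 0.9204.


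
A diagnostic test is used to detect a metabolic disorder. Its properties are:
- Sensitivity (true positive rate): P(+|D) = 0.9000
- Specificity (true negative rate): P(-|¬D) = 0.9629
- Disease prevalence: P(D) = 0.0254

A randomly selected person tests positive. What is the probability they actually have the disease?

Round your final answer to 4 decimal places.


Let D = has disease, + = positive test

Given:
- P(D) = 0.0254 (prevalence)
- P(+|D) = 0.9000 (sensitivity)
- P(-|¬D) = 0.9629 (specificity)
- P(+|¬D) = 0.0371 (false positive rate = 1 - specificity)

Step 1: Find P(+)
P(+) = P(+|D)P(D) + P(+|¬D)P(¬D)
     = 0.9000 × 0.0254 + 0.0371 × 0.9746
     = 0.02286000 + 0.03615766
     = 0.05901766

Step 2: Apply Bayes' theorem for P(D|+)
P(D|+) = P(+|D)P(D) / P(+)
       = 0.02286000 / 0.05901766
       = 0.3873


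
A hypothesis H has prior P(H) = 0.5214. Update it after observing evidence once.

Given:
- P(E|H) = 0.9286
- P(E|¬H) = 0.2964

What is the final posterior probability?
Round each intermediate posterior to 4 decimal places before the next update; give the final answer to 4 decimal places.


Sequential Bayesian updating:

Initial prior: P(H) = 0.5214

Update 1:
  P(E) = 0.9286 × 0.5214 + 0.2964 × 0.4786 = 0.48417204 + 0.14185704 = 0.62602908
  P(H|E) = 0.48417204 / 0.62602908 = 0.7734

Final posterior: 0.7734


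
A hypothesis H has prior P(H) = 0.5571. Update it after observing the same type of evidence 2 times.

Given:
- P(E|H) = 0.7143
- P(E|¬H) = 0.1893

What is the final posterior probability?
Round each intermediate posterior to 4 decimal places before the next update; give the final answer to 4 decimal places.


Sequential Bayesian updating:

Initial prior: P(H) = 0.5571

Update 1:
  P(E) = 0.7143 × 0.5571 + 0.1893 × 0.4429 = 0.39793653 + 0.08384097 = 0.48177750
  P(H|E) = 0.39793653 / 0.48177750 = 0.8260

Update 2:
  P(E) = 0.7143 × 0.8260 + 0.1893 × 0.1740 = 0.59001180 + 0.03293820 = 0.62295000
  P(H|E) = 0.59001180 / 0.62295000 = 0.9471

Final posterior: 0.9471


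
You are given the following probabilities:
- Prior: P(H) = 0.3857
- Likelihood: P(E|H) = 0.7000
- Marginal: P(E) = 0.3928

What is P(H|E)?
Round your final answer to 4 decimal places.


Using Bayes' theorem:

P(H|E) = P(E|H) × P(H) / P(E)
       = 0.7000 × 0.3857 / 0.3928
       = 0.26999000 / 0.3928
       = 0.6873

The evidence strengthens our belief in H.
Prior: 0.3857 → Posterior: 0.6873


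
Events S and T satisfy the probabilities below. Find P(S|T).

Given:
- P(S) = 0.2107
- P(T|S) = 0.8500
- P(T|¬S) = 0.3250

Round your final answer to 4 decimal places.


Bayes' theorem: P(S|T) = P(T|S) × P(S) / P(T)

Step 1: Calculate P(T) using law of total probability
P(T) = P(T|S)P(S) + P(T|¬S)P(¬S)
     = 0.8500 × 0.2107 + 0.3250 × 0.7893
     = 0.17909500 + 0.25652250
     = 0.43561750

Step 2: Apply Bayes' theorem
P(S|T) = P(T|S) × P(S) / P(T)
       = 0.17909500 / 0.43561750
       = 0.4111


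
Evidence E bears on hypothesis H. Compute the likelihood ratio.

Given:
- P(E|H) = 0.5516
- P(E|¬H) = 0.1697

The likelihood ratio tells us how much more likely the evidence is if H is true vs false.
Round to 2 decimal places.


Likelihood Ratio (LR) = P(E|H) / P(E|¬H)

LR = 0.5516 / 0.1697
   = 3.25

The evidence is 3.25 times more likely if H is true than if H is false.
Because LR exceeds 1, E is evidence for H.
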